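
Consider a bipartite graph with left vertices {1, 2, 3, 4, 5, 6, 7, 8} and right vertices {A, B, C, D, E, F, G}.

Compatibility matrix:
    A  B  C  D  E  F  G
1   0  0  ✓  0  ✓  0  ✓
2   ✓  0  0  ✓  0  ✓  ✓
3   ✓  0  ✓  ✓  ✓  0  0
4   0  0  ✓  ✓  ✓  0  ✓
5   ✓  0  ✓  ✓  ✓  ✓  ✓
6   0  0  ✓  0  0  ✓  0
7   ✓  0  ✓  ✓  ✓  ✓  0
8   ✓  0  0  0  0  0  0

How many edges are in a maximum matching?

One maximum matching: 1→C, 2→D, 3→E, 4→G, 5→A, 6→F.
The set {1, 2, 3, 4, 5, 6, 7, 8} has only 6 neighbours ({A, C, D, E, F, G}), so by Hall's theorem at most 6 of the 8 left vertices can be matched.

6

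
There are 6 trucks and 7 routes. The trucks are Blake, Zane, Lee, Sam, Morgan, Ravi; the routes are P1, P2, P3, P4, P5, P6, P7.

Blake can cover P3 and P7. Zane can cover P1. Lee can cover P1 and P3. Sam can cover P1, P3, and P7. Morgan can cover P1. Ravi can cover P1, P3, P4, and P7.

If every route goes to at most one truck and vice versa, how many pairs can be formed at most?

One maximum matching: Blake-P7, Zane-P1, Lee-P3, Ravi-P4.
The set {Blake, Zane, Lee, Sam, Morgan} has only 3 neighbours ({P1, P3, P7}), so by Hall's theorem at most 4 of the 6 trucks can be matched.

4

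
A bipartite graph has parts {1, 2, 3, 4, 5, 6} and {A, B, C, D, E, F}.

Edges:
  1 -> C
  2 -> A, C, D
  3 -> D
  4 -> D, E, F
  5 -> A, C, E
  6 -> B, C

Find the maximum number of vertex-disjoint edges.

One maximum matching: 1→C, 2→A, 3→D, 4→F, 5→E, 6→B.
All 6 left vertices are matched, so no larger matching exists.

6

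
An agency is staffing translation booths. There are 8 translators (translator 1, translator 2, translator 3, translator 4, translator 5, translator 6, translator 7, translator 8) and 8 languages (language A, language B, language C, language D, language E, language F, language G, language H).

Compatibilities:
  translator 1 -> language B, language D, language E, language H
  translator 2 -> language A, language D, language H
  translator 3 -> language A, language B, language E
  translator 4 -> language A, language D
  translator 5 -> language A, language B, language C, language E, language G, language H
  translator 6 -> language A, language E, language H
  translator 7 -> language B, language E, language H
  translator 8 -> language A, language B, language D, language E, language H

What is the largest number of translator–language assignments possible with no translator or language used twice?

A valid assignment of size 6: translator 1–language B, translator 2–language H, translator 3–language E, translator 4–language D, translator 5–language G, translator 6–language A.
The set {translator 1, translator 2, translator 3, translator 4, translator 6, translator 7, translator 8} has only 5 neighbours ({language A, language B, language D, language E, language H}), so by Hall's theorem at most 6 of the 8 translators can be matched.

6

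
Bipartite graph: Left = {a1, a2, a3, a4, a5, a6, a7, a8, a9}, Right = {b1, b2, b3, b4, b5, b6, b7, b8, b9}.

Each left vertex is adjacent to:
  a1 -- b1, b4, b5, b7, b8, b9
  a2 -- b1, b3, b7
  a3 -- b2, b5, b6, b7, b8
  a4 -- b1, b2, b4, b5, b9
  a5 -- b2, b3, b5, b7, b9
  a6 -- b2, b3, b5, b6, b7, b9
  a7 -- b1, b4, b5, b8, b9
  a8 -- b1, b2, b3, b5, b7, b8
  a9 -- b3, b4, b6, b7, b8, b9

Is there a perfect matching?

A valid assignment of size 9: a1→b8, a2→b3, a3→b6, a4→b5, a5→b2, a6→b9, a7→b4, a8→b1, a9→b7.
Every left vertex is matched, so this is a perfect matching.

Yes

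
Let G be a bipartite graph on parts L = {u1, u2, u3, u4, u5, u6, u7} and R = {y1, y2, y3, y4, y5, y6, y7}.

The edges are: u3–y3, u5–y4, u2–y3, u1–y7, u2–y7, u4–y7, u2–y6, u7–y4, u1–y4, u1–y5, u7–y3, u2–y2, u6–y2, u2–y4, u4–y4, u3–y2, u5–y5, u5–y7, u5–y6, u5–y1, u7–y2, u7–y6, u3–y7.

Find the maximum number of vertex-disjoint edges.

One maximum matching: u1→y5, u2→y6, u3→y7, u4→y4, u5→y1, u6→y2, u7→y3.
This saturates every left vertex, so 7 is the maximum.

7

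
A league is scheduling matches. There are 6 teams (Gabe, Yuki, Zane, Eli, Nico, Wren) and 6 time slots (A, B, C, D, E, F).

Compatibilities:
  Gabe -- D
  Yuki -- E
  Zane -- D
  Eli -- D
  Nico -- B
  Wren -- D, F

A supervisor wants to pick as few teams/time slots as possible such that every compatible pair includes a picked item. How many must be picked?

4

{Yuki, Nico, Wren, D} is a vertex cover of size 4: every edge has an endpoint in this set.
No smaller cover exists because Gabe–D, Yuki–E, Nico–B, Wren–F is a matching of size 4, and a cover must include an endpoint of each of these disjoint edges (König's theorem).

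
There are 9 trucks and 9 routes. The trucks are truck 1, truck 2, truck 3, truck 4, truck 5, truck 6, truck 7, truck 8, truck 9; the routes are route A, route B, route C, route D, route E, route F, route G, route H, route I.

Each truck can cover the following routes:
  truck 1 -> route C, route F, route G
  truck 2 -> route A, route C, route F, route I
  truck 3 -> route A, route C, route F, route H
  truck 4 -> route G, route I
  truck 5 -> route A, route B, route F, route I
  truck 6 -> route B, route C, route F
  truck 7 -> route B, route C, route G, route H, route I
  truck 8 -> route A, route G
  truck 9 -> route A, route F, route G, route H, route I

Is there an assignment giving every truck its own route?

No

The set {truck 1, truck 2, truck 3, truck 4, truck 5, truck 6, truck 7, truck 8, truck 9} has only 7 neighbours ({route A, route B, route C, route F, route G, route H, route I}), so by Hall's theorem at most 7 of the 9 trucks can be matched.
Hence no matching covers every truck.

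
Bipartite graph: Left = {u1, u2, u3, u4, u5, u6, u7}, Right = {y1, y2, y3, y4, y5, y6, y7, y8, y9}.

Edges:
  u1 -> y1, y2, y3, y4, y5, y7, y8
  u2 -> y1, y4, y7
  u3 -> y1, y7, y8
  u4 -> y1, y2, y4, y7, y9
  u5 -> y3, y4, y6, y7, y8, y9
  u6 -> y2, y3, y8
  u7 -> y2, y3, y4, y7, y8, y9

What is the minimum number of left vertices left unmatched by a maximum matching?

A valid assignment of size 7: u1-y4, u2-y1, u3-y8, u4-y9, u5-y6, u6-y3, u7-y7.
This saturates every left vertex, so 7 is the maximum.
That matches 7 of the 7, leaving 0 unmatched; no matching can do better.

0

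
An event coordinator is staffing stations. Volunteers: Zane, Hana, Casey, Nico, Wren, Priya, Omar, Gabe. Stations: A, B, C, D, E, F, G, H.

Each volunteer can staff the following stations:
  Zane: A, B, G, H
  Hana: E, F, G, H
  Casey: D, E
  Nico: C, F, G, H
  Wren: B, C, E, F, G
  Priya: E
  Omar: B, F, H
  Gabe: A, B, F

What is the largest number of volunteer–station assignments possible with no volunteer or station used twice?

8

One maximum matching: Zane–A, Hana–H, Casey–D, Nico–C, Wren–G, Priya–E, Omar–F, Gabe–B.
This saturates every volunteer, so 8 is the maximum.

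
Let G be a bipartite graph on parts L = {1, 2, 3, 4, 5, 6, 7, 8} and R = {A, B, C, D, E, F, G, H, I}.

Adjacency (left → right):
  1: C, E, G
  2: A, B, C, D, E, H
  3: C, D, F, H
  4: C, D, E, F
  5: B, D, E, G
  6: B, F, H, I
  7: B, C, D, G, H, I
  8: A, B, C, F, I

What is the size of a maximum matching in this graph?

A valid assignment of size 8: 1-C, 2-E, 3-F, 4-D, 5-G, 6-B, 7-H, 8-A.
This saturates every left vertex, so 8 is the maximum.

8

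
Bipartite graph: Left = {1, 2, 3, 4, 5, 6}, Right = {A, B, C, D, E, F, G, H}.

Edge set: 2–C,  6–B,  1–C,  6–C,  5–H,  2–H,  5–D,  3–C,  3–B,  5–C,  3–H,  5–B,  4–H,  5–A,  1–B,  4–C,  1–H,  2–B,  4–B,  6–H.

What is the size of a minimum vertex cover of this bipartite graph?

The 4 edges 1–H, 2–C, 3–B, 5–A form a matching, so any vertex cover needs at least 4 vertices (one per matched edge).
Conversely {5, B, C, H} meets every edge and has exactly 4 vertices, so 4 is optimal.

4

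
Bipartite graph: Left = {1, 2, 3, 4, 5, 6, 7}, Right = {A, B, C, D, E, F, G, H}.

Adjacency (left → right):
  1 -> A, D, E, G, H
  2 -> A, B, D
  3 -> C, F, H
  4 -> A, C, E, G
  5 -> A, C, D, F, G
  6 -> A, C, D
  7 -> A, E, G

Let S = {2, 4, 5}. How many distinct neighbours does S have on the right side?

The union of neighbours of {2, 4, 5} is {A, B, C, D, E, F, G}, which has 7 elements.
Since |N(S)| = 7 ≥ |S| = 3, Hall's condition holds for this subset.

7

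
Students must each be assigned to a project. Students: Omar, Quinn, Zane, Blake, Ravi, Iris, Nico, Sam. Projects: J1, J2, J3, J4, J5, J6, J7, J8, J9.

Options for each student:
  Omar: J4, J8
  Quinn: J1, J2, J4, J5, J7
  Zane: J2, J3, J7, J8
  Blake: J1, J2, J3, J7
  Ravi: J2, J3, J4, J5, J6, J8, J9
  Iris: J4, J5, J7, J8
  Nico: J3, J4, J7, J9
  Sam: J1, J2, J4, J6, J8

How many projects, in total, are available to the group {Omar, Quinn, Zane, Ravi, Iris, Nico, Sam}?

9

The union of neighbours of {Omar, Quinn, Zane, Ravi, Iris, Nico, Sam} is {J1, J2, J3, J4, J5, J6, J7, J8, J9}, which has 9 elements.
Since |N(S)| = 9 ≥ |S| = 7, Hall's condition holds for this subset.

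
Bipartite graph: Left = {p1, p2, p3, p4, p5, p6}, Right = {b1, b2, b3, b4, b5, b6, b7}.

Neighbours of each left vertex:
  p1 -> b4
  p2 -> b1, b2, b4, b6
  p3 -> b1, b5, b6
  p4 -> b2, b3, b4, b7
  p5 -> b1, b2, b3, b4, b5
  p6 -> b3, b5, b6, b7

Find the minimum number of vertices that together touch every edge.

{p1, p2, p3, p4, p5, p6} is a vertex cover of size 6: every edge has an endpoint in this set.
No smaller cover exists because p1–b4, p2–b6, p3–b5, p4–b7, p5–b1, p6–b3 is a matching of size 6, and a cover must include an endpoint of each of these disjoint edges (König's theorem).

6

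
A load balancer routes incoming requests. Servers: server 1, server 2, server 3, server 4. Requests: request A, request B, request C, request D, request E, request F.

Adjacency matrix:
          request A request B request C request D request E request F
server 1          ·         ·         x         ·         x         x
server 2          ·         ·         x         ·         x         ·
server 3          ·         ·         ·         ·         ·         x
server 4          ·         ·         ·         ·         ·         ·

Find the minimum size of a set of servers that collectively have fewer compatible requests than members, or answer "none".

Take S = {server 4}. Its neighbourhood is {}, so |N(S)| = 0 < |S| = 1.

1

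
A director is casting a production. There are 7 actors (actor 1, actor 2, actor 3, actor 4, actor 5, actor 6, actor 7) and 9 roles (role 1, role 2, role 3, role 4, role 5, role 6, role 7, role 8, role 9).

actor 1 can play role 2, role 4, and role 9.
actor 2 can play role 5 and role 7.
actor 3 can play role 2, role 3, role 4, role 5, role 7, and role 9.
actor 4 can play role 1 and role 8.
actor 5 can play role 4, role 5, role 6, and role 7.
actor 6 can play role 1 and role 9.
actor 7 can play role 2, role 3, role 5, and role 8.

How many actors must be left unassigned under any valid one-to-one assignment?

A valid assignment of size 7: actor 1–role 2, actor 2–role 5, actor 3–role 7, actor 4–role 1, actor 5–role 6, actor 6–role 9, actor 7–role 8.
This saturates every actor, so 7 is the maximum.
That matches 7 of the 7, leaving 0 unmatched; no matching can do better.

0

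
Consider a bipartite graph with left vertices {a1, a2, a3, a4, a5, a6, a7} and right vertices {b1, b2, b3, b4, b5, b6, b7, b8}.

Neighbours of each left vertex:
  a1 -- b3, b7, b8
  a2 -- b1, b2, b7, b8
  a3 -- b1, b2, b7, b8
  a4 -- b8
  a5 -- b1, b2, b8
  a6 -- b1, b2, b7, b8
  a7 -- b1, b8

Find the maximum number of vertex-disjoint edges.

For example, pair a1-b3, a2-b7, a3-b1, a4-b8, a5-b2.
The set {a2, a3, a4, a5, a6, a7} has only 4 neighbours ({b1, b2, b7, b8}), so by Hall's theorem at most 5 of the 7 left vertices can be matched.

5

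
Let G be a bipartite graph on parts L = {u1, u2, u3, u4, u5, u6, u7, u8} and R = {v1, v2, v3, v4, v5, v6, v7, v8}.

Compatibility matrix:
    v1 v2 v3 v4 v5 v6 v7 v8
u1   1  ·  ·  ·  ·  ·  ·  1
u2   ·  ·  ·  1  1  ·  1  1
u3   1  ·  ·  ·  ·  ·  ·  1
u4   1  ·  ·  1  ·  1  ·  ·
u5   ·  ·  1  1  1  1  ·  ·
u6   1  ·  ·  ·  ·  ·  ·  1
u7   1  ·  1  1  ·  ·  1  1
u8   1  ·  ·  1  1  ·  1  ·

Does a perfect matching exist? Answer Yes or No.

No

The set {u1, u3, u6} has only 2 neighbours ({v1, v8}), so by Hall's theorem at most 7 of the 8 left vertices can be matched.
Hence no matching covers every left vertex.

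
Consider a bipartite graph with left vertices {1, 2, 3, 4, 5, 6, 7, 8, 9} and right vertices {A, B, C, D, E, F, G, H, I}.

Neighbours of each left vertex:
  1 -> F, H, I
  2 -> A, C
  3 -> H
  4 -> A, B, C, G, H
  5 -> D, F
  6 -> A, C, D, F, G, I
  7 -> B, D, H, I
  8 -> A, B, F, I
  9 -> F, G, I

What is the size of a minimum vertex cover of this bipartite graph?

8

A maximum matching has 8 edges (e.g. 1–F, 2–C, 3–H, 4–A, 5–D, 6–G, 7–B, 8–I).
By König's theorem the minimum vertex cover has the same size. One such cover is {A, B, C, D, F, G, H, I}.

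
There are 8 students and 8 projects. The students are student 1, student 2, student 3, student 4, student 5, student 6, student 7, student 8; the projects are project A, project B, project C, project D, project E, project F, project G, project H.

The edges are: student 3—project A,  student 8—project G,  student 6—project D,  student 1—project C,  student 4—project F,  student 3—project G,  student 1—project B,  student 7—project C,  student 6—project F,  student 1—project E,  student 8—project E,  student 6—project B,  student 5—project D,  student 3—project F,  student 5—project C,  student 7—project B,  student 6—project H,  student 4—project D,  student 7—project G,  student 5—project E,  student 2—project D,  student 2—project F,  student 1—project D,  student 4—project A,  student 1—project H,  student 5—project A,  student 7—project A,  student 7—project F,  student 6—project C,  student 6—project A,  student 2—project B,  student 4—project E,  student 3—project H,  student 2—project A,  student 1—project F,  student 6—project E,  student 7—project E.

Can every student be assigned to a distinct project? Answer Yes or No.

For example, pair student 1–project F, student 2–project A, student 3–project G, student 4–project D, student 5–project C, student 6–project H, student 7–project B, student 8–project E.
All 8 students are covered.

Yes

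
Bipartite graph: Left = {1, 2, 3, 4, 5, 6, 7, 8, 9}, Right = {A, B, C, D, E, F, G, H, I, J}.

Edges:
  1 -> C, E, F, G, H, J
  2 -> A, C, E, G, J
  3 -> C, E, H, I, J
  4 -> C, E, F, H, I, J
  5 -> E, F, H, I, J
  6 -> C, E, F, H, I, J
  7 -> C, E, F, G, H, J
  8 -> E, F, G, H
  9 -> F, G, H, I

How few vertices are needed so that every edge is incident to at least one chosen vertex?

8

{2, C, E, F, G, H, I, J} is a vertex cover of size 8: every edge has an endpoint in this set.
No smaller cover exists because 1–E, 2–A, 3–C, 4–I, 5–J, 6–F, 7–G, 8–H is a matching of size 8, and a cover must include an endpoint of each of these disjoint edges (König's theorem).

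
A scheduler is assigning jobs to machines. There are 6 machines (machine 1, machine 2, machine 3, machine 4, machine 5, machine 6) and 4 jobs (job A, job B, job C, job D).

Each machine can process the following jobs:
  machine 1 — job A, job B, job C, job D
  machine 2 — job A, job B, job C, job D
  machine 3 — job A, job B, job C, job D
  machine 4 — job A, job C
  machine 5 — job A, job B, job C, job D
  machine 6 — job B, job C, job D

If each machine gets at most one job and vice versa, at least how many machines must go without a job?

2

One maximum matching: machine 1–job C, machine 2–job B, machine 3–job D, machine 4–job A.
The set {machine 1, machine 2, machine 3, machine 4, machine 5, machine 6} has only 4 neighbours ({job A, job B, job C, job D}), so by Hall's theorem at most 4 of the 6 machines can be matched.
That matches 4 of the 6, leaving 2 unmatched; no matching can do better.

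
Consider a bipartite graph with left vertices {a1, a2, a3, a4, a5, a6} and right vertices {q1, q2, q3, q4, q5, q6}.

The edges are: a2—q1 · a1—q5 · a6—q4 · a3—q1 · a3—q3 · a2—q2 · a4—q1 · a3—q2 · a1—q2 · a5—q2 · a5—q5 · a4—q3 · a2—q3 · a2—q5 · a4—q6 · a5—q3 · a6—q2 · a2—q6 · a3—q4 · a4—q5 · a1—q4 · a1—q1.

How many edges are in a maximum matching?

6

One maximum matching: a1-q4, a2-q1, a3-q3, a4-q6, a5-q5, a6-q2.
This saturates every left vertex, so 6 is the maximum.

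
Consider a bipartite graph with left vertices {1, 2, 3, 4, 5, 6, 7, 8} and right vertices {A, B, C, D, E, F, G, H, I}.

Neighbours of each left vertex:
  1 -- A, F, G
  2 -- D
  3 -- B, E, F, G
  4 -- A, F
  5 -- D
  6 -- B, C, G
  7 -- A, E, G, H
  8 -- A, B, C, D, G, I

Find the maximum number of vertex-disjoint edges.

7

For example, pair 1–F, 2–D, 3–B, 4–A, 6–C, 7–E, 8–G.
The set {2, 5} has only 1 neighbour ({D}), so by Hall's theorem at most 7 of the 8 left vertices can be matched.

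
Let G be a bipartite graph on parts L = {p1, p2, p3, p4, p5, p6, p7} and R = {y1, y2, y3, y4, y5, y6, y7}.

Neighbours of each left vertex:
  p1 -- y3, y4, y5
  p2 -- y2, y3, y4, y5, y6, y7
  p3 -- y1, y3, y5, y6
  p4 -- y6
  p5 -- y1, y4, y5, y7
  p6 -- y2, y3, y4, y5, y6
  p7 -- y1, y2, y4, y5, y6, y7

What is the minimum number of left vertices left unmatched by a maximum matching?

0

One maximum matching: p1–y5, p2–y4, p3–y3, p4–y6, p5–y1, p6–y2, p7–y7.
This saturates every left vertex, so 7 is the maximum.
That matches 7 of the 7, leaving 0 unmatched; no matching can do better.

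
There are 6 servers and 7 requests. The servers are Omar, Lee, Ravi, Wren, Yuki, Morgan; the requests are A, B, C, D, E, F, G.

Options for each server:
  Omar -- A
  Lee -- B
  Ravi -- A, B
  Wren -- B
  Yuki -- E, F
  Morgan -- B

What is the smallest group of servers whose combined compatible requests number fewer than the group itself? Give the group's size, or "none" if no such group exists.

Take S = {Lee, Wren}. Its neighbourhood is {B}, so |N(S)| = 1 < |S| = 2.
No single vertex violates Hall's condition since each has at least one neighbour, so 2 is the minimum.

2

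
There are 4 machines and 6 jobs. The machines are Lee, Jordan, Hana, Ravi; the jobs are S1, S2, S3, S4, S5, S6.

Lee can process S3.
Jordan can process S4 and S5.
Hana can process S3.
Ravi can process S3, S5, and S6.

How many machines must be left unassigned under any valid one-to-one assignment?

For example, pair Lee–S3, Jordan–S4, Ravi–S6.
The set {Lee, Hana} has only 1 neighbour ({S3}), so by Hall's theorem at most 3 of the 4 machines can be matched.
That matches 3 of the 4, leaving 1 unmatched; no matching can do better.

1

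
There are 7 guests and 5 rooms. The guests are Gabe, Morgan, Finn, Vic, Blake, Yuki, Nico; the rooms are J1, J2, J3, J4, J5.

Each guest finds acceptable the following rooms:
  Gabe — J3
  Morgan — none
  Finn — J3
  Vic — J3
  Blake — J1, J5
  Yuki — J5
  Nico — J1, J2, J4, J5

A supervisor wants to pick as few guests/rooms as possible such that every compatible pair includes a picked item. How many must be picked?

The 4 edges Gabe–J3, Blake–J1, Yuki–J5, Nico–J4 form a matching, so any vertex cover needs at least 4 vertices (one per matched edge).
Conversely {Blake, Yuki, Nico, J3} meets every edge and has exactly 4 vertices, so 4 is optimal.

4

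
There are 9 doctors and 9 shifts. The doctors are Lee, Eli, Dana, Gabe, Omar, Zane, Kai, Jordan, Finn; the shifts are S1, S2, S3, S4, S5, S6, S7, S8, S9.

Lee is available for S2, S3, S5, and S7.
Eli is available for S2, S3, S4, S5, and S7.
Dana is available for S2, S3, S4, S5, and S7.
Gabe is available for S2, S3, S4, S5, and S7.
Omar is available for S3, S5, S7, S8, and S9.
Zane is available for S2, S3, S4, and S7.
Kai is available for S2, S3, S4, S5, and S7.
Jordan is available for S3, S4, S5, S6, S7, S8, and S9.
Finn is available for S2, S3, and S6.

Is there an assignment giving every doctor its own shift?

No

The set {Lee, Eli, Dana, Gabe, Zane, Kai} has only 5 neighbours ({S2, S3, S4, S5, S7}), so by Hall's theorem at most 8 of the 9 doctors can be matched.
Hence no matching covers every doctor.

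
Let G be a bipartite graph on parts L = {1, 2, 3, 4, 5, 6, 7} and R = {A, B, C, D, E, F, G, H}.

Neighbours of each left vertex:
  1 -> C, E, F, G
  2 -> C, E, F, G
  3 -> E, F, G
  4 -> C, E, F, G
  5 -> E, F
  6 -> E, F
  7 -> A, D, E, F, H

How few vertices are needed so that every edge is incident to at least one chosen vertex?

5

The 5 edges 1–C, 2–F, 3–G, 4–E, 7–A form a matching, so any vertex cover needs at least 5 vertices (one per matched edge).
Conversely {7, C, E, F, G} meets every edge and has exactly 5 vertices, so 5 is optimal.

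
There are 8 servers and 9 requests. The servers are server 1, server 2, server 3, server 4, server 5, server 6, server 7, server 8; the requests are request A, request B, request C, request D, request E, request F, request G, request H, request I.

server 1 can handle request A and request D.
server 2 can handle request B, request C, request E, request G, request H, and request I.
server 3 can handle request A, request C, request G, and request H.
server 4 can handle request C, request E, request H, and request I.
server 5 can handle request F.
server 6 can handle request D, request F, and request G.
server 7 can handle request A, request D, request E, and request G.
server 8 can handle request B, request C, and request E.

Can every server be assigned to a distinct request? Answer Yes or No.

A valid assignment of size 8: server 1–request A, server 2–request H, server 3–request C, server 4–request I, server 5–request F, server 6–request D, server 7–request G, server 8–request E.
Every server is matched, so this matching saturates all of them.

Yes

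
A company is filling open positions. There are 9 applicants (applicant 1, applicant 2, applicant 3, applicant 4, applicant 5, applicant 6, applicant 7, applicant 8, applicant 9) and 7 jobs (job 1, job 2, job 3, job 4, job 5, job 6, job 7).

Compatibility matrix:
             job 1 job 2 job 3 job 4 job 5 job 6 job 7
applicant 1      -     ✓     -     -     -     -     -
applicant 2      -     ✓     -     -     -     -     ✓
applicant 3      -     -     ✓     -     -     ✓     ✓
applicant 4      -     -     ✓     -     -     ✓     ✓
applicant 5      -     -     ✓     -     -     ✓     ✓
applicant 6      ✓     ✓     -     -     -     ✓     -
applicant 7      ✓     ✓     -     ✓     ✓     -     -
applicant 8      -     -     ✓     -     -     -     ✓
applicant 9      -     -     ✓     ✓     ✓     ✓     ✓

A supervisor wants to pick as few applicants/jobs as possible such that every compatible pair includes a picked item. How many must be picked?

7

The 7 edges applicant 1–job 2, applicant 2–job 7, applicant 3–job 6, applicant 4–job 3, applicant 6–job 1, applicant 7–job 4, applicant 9–job 5 form a matching, so any vertex cover needs at least 7 vertices (one per matched edge).
Conversely {applicant 6, applicant 7, applicant 9, job 2, job 3, job 6, job 7} meets every edge and has exactly 7 vertices, so 7 is optimal.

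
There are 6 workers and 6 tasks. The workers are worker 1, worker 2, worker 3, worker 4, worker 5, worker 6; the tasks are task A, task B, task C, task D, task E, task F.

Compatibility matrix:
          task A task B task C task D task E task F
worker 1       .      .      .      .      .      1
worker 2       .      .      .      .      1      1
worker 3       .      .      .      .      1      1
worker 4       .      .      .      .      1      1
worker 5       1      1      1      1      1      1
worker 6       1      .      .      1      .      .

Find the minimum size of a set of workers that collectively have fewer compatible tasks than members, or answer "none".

3

Take S = {worker 1, worker 2, worker 3}. Its neighbourhood is {task E, task F}, so |N(S)| = 2 < |S| = 3.
Every subset of size less than 3 has at least as many neighbours as members, so 3 is the minimum.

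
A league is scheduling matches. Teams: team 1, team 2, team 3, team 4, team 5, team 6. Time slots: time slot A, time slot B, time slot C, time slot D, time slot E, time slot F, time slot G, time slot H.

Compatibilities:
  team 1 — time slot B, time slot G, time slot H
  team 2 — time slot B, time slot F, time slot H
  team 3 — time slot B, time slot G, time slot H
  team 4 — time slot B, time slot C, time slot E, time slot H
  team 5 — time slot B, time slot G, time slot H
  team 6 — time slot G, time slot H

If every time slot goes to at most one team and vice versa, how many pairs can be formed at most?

5

For example, pair team 1-time slot B, team 2-time slot F, team 3-time slot G, team 4-time slot C, team 5-time slot H.
The set {team 1, team 3, team 5, team 6} has only 3 neighbours ({time slot B, time slot G, time slot H}), so by Hall's theorem at most 5 of the 6 teams can be matched.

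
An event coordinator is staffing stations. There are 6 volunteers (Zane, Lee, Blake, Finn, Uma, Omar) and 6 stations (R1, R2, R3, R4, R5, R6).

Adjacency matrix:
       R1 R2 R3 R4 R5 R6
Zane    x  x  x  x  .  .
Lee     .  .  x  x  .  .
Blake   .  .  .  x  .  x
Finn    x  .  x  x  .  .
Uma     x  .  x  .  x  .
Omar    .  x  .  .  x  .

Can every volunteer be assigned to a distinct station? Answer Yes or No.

A valid assignment of size 6: Zane–R2, Lee–R4, Blake–R6, Finn–R1, Uma–R3, Omar–R5.
Every volunteer is matched, so this is a perfect matching.

Yes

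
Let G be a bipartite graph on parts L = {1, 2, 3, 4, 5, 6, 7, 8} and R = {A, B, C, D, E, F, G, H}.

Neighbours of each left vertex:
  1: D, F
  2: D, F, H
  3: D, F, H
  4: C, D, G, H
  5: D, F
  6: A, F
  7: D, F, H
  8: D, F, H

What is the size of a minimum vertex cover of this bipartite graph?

The 5 edges 1–D, 2–H, 3–F, 4–G, 6–A form a matching, so any vertex cover needs at least 5 vertices (one per matched edge).
Conversely {4, 6, D, F, H} meets every edge and has exactly 5 vertices, so 5 is optimal.

5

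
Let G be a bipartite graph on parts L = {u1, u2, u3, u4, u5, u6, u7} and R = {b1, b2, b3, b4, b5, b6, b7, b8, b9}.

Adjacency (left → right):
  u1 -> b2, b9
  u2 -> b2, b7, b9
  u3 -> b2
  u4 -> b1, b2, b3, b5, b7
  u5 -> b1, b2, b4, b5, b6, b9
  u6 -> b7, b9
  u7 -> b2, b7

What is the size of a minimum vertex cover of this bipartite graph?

{u4, u5, b2, b7, b9} is a vertex cover of size 5: every edge has an endpoint in this set.
No smaller cover exists because u1–b9, u2–b7, u3–b2, u4–b5, u5–b1 is a matching of size 5, and a cover must include an endpoint of each of these disjoint edges (König's theorem).

5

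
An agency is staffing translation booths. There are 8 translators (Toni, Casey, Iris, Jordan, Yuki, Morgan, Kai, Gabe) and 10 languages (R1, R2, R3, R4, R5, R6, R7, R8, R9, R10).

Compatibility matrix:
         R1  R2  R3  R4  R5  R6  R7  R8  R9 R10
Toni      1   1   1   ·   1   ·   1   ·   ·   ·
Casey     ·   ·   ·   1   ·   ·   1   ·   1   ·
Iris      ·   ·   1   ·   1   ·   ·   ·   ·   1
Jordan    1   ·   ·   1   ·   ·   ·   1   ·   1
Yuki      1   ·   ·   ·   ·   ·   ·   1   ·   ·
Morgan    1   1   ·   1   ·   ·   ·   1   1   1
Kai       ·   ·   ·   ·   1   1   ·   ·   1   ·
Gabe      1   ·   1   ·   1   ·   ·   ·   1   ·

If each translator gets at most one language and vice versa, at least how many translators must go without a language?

One maximum matching: Toni-R3, Casey-R7, Iris-R10, Jordan-R4, Yuki-R8, Morgan-R2, Kai-R9, Gabe-R5.
This saturates every translator, so 8 is the maximum.
That matches 8 of the 8, leaving 0 unmatched; no matching can do better.

0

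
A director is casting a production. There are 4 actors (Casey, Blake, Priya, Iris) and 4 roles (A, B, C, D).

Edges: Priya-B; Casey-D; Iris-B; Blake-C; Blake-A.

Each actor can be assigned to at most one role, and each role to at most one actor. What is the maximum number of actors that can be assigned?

3

For example, pair Casey-D, Blake-C, Priya-B.
The set {Priya, Iris} has only 1 neighbour ({B}), so by Hall's theorem at most 3 of the 4 actors can be matched.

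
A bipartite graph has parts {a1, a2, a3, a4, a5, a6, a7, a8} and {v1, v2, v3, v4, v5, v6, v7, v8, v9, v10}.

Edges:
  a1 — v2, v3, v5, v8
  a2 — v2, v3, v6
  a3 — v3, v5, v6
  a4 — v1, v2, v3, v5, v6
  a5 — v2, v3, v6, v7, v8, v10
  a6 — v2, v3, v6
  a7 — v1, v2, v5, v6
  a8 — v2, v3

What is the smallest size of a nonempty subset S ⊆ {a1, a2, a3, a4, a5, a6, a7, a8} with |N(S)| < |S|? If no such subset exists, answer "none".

6

Take S = {a2, a3, a4, a6, a7, a8}. Its neighbourhood is {v1, v2, v3, v5, v6}, so |N(S)| = 5 < |S| = 6.
Every subset of size less than 6 has at least as many neighbours as members, so 6 is the minimum.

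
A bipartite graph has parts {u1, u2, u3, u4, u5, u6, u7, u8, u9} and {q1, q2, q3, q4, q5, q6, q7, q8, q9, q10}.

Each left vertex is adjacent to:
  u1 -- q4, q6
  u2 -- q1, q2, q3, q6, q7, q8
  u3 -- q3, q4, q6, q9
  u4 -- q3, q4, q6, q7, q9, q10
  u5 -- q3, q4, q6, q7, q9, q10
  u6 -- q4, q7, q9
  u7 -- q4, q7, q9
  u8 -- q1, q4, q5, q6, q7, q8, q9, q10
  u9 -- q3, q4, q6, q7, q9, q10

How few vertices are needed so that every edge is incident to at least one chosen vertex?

8

A maximum matching has 8 edges (e.g. u1–q4, u2–q8, u3–q3, u4–q6, u5–q10, u6–q9, u7–q7, u8–q1).
By König's theorem the minimum vertex cover has the same size. One such cover is {u2, u8, q3, q4, q6, q7, q9, q10}.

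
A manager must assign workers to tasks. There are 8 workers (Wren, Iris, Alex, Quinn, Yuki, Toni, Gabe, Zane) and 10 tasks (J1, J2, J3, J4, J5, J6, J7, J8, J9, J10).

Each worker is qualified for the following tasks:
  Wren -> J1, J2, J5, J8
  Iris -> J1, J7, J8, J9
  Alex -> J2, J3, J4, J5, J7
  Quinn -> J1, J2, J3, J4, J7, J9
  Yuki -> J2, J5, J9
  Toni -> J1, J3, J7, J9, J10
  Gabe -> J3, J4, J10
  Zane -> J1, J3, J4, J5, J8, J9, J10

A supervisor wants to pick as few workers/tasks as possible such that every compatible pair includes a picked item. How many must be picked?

8

{Wren, Iris, Alex, Quinn, Yuki, Toni, Gabe, Zane} is a vertex cover of size 8: every edge has an endpoint in this set.
No smaller cover exists because Wren–J5, Iris–J8, Alex–J3, Quinn–J1, Yuki–J2, Toni–J7, Gabe–J10, Zane–J9 is a matching of size 8, and a cover must include an endpoint of each of these disjoint edges (König's theorem).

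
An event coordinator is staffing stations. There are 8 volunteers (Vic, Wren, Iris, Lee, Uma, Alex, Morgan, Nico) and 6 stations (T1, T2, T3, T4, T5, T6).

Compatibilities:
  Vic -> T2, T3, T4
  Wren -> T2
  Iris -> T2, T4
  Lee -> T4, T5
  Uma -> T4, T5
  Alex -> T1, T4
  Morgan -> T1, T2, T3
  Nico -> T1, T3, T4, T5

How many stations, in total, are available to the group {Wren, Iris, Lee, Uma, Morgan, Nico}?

The union of neighbours of {Wren, Iris, Lee, Uma, Morgan, Nico} is {T1, T2, T3, T4, T5}, which has 5 elements.
Since |N(S)| = 5 < |S| = 6, Hall's condition fails for this subset.

5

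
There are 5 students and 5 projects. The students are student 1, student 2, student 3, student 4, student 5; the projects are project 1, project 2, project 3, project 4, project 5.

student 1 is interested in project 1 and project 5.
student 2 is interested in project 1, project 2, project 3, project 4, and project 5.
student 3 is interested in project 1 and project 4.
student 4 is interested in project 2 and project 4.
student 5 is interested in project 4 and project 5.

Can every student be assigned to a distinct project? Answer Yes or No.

For example, pair student 1→project 5, student 2→project 3, student 3→project 1, student 4→project 2, student 5→project 4.
All 5 students are covered.

Yes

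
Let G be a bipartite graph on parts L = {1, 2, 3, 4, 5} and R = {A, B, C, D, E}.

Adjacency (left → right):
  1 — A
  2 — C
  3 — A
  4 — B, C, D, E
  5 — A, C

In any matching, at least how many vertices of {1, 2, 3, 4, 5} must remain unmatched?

2

For example, pair 1→A, 2→C, 4→B.
The set {1, 2, 3, 5} has only 2 neighbours ({A, C}), so by Hall's theorem at most 3 of the 5 left vertices can be matched.
That matches 3 of the 5, leaving 2 unmatched; no matching can do better.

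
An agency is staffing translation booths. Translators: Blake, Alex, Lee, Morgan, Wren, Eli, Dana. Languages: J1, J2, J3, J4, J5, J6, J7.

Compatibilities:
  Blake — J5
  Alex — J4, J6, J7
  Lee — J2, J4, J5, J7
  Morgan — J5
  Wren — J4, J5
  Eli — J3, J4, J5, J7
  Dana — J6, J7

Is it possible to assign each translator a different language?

No

The set {Blake, Morgan} has only 1 neighbour ({J5}), so by Hall's theorem at most 6 of the 7 translators can be matched.
Hence no matching covers every translator.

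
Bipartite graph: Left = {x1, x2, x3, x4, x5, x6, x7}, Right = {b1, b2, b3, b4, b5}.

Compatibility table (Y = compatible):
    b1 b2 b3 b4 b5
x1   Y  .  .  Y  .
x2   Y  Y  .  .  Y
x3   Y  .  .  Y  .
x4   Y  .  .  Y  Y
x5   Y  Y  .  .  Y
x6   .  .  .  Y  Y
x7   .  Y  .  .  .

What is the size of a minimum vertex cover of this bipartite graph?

4

{b1, b2, b4, b5} is a vertex cover of size 4: every edge has an endpoint in this set.
No smaller cover exists because x1–b1, x2–b2, x3–b4, x4–b5 is a matching of size 4, and a cover must include an endpoint of each of these disjoint edges (König's theorem).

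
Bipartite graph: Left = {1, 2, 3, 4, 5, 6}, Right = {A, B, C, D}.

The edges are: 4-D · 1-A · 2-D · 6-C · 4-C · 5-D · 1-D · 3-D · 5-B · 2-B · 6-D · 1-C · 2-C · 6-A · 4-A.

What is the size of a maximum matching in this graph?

4

For example, pair 1→A, 2→B, 3→D, 4→C.
The set {1, 2, 3, 4, 5, 6} has only 4 neighbours ({A, B, C, D}), so by Hall's theorem at most 4 of the 6 left vertices can be matched.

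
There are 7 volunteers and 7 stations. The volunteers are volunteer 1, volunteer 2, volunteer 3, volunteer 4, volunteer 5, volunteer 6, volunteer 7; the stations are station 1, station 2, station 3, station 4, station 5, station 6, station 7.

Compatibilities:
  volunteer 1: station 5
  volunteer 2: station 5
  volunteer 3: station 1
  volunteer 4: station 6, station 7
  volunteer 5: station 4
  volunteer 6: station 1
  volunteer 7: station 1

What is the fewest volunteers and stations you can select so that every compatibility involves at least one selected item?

4

A maximum matching has 4 edges (e.g. volunteer 1–station 5, volunteer 3–station 1, volunteer 4–station 7, volunteer 5–station 4).
By König's theorem the minimum vertex cover has the same size. One such cover is {volunteer 4, volunteer 5, station 1, station 5}.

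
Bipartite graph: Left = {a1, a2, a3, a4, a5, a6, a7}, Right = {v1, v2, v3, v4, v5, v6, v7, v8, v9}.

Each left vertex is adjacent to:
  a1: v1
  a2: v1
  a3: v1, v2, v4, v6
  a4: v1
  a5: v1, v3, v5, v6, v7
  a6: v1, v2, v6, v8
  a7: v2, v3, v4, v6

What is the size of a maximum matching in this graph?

5

One maximum matching: a1-v1, a3-v4, a5-v3, a6-v6, a7-v2.
The set {a1, a2, a4} has only 1 neighbour ({v1}), so by Hall's theorem at most 5 of the 7 left vertices can be matched.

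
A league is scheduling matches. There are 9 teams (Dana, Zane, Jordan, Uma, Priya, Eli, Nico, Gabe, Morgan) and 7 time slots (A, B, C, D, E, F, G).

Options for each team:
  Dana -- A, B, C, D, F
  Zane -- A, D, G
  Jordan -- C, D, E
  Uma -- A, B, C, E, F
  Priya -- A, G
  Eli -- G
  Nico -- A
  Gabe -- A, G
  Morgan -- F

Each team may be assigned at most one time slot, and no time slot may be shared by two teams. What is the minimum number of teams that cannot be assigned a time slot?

For example, pair Dana→B, Zane→D, Jordan→C, Uma→E, Priya→A, Eli→G, Morgan→F.
The set {Priya, Eli, Nico, Gabe} has only 2 neighbours ({A, G}), so by Hall's theorem at most 7 of the 9 teams can be matched.
That matches 7 of the 9, leaving 2 unmatched; no matching can do better.

2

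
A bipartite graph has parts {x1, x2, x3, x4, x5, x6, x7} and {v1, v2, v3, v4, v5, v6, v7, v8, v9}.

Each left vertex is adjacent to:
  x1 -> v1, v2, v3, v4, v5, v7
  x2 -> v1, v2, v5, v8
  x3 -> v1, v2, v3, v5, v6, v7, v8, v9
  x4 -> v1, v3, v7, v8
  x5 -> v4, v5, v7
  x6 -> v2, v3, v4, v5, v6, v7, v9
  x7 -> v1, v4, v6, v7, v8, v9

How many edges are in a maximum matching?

7

A valid assignment of size 7: x1→v2, x2→v1, x3→v8, x4→v7, x5→v4, x6→v3, x7→v6.
All 7 left vertices are matched, so no larger matching exists.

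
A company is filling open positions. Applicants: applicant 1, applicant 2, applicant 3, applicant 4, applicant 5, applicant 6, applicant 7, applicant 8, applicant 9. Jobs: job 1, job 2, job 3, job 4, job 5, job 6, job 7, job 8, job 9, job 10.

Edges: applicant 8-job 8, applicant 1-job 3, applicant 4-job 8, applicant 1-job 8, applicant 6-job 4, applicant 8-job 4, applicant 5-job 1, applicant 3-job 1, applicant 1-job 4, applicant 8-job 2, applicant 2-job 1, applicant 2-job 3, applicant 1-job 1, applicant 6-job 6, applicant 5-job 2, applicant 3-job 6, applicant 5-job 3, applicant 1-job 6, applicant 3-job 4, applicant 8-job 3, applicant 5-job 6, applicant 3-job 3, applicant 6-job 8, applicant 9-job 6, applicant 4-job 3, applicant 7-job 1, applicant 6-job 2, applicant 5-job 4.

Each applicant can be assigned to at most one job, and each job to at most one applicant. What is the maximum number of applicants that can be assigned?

One maximum matching: applicant 1–job 4, applicant 2–job 3, applicant 3–job 6, applicant 4–job 8, applicant 5–job 1, applicant 6–job 2.
The set {applicant 1, applicant 2, applicant 3, applicant 4, applicant 5, applicant 6, applicant 7, applicant 8, applicant 9} has only 6 neighbours ({job 1, job 2, job 3, job 4, job 6, job 8}), so by Hall's theorem at most 6 of the 9 applicants can be matched.

6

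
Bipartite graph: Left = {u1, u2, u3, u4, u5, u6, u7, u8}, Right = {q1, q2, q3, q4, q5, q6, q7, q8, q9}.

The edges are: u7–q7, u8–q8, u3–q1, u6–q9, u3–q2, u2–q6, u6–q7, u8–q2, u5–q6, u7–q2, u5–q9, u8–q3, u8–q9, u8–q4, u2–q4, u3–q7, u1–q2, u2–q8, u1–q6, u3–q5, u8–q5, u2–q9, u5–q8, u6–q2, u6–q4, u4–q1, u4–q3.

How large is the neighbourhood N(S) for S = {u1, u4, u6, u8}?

9

The union of neighbours of {u1, u4, u6, u8} is {q1, q2, q3, q4, q5, q6, q7, q8, q9}, which has 9 elements.
Since |N(S)| = 9 ≥ |S| = 4, Hall's condition holds for this subset.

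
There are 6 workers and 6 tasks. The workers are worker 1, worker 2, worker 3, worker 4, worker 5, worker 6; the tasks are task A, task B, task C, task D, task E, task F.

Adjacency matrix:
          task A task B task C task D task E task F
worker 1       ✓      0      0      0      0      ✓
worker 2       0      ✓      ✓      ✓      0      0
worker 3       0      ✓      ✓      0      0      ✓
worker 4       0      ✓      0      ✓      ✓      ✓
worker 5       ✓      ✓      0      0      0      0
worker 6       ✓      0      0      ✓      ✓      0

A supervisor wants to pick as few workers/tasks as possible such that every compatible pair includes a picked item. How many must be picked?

6

The 6 edges worker 1–task F, worker 2–task B, worker 3–task C, worker 4–task D, worker 5–task A, worker 6–task E form a matching, so any vertex cover needs at least 6 vertices (one per matched edge).
Conversely {worker 1, worker 2, worker 3, worker 4, worker 5, worker 6} meets every edge and has exactly 6 vertices, so 6 is optimal.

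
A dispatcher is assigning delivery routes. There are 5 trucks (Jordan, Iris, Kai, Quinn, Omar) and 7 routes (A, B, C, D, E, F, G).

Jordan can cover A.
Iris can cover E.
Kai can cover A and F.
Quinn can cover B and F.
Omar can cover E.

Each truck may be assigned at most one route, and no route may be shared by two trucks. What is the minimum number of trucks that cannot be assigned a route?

1

For example, pair Jordan-A, Iris-E, Kai-F, Quinn-B.
The set {Iris, Omar} has only 1 neighbour ({E}), so by Hall's theorem at most 4 of the 5 trucks can be matched.
That matches 4 of the 5, leaving 1 unmatched; no matching can do better.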